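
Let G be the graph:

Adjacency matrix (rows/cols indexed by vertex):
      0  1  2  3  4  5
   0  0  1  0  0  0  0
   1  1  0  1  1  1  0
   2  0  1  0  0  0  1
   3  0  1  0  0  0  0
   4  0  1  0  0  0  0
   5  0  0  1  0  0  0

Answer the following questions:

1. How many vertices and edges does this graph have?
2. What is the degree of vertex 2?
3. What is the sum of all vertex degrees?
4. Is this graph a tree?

Count: 6 vertices, 5 edges.
Vertex 2 has neighbors [1, 5], degree = 2.
Handshaking lemma: 2 * 5 = 10.
A graph is a tree iff it is connected and has exactly n-1 edges. This graph is connected (all 6 vertices in one component) and has 6-1 = 5 edges. It is a tree.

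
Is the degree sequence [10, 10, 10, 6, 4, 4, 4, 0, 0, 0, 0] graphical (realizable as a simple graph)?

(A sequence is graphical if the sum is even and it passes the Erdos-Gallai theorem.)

Sum of degrees = 48. Sum is even but fails Erdos-Gallai. The sequence is NOT graphical.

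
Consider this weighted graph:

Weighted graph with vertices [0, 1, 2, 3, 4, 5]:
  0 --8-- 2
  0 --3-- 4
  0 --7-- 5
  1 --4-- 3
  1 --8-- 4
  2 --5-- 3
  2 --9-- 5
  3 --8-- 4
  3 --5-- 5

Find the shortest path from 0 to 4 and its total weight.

Using Dijkstra's algorithm from vertex 0:
Shortest path: 0 -> 4
Total weight: 3 = 3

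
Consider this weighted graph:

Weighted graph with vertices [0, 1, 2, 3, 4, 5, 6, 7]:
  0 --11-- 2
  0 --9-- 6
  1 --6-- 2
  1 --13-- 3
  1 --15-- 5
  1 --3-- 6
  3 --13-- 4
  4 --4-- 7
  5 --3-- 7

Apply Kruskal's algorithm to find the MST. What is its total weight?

Applying Kruskal's algorithm (sort edges by weight, add if no cycle):
  Add (1,6) w=3
  Add (5,7) w=3
  Add (4,7) w=4
  Add (1,2) w=6
  Add (0,6) w=9
  Skip (0,2) w=11 (creates cycle)
  Add (1,3) w=13
  Add (3,4) w=13
  Skip (1,5) w=15 (creates cycle)
MST weight = 51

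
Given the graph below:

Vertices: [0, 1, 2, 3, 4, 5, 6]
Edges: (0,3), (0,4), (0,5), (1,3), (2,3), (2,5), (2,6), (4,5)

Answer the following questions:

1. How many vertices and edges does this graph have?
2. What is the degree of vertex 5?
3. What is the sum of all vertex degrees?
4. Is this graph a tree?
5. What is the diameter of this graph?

Count: 7 vertices, 8 edges.
Vertex 5 has neighbors [0, 2, 4], degree = 3.
Handshaking lemma: 2 * 8 = 16.
A tree on 7 vertices has 6 edges. This graph has 8 edges (2 extra). Not a tree.
Diameter (longest shortest path) = 3.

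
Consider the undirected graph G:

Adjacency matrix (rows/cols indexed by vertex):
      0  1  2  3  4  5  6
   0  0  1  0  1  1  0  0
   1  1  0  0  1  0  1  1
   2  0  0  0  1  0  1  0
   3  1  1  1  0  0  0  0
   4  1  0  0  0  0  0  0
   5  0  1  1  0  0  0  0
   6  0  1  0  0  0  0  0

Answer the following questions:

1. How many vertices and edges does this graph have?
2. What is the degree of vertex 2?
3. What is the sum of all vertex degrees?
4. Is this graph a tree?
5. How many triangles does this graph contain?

Count: 7 vertices, 8 edges.
Vertex 2 has neighbors [3, 5], degree = 2.
Handshaking lemma: 2 * 8 = 16.
A tree on 7 vertices has 6 edges. This graph has 8 edges (2 extra). Not a tree.
Number of triangles = 1.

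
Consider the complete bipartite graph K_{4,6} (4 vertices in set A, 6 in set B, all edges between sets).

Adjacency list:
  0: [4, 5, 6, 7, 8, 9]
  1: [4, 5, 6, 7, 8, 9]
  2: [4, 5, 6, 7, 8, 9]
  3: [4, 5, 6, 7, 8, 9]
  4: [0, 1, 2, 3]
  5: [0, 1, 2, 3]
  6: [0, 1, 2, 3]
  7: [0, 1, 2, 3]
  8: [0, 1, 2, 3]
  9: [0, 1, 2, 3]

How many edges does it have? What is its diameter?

K_{4,6} has 4 * 6 = 24 edges.
Any vertex reaches any opposite-side vertex in 1 step; same-side vertices reach in 2 steps via any opposite-side vertex.
Diameter = 2.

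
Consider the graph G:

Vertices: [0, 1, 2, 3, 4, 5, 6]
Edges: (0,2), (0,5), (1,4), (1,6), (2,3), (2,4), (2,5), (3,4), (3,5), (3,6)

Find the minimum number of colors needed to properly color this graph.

The graph has a maximum clique of size 3 (lower bound on chromatic number).
A valid 3-coloring: {0: 1, 1: 0, 2: 0, 3: 1, 4: 2, 5: 2, 6: 2}.
Chromatic number = 3.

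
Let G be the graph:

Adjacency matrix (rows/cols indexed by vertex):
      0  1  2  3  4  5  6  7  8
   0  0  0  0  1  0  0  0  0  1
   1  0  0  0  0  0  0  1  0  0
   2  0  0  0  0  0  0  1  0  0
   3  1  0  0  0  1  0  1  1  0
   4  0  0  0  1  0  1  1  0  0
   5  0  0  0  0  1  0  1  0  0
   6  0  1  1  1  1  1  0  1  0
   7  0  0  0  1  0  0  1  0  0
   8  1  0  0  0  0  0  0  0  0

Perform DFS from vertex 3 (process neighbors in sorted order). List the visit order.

DFS from vertex 3 (neighbors processed in ascending order):
Visit order: 3, 0, 8, 4, 5, 6, 1, 2, 7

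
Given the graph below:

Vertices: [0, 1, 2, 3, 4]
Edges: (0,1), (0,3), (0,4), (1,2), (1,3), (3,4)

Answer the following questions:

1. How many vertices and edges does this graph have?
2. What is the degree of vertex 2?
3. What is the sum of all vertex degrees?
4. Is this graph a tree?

Count: 5 vertices, 6 edges.
Vertex 2 has neighbors [1], degree = 1.
Handshaking lemma: 2 * 6 = 12.
A tree on 5 vertices has 4 edges. This graph has 6 edges (2 extra). Not a tree.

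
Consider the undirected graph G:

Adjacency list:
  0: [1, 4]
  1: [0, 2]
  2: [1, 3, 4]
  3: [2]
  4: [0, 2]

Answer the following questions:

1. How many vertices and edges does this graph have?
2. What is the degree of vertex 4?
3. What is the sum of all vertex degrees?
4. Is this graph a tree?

Count: 5 vertices, 5 edges.
Vertex 4 has neighbors [0, 2], degree = 2.
Handshaking lemma: 2 * 5 = 10.
A tree on 5 vertices has 4 edges. This graph has 5 edges (1 extra). Not a tree.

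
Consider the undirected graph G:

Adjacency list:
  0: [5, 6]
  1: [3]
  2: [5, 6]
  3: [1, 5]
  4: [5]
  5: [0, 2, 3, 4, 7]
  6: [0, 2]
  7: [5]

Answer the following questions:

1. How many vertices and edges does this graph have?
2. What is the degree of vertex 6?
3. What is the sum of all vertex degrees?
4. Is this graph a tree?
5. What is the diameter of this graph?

Count: 8 vertices, 8 edges.
Vertex 6 has neighbors [0, 2], degree = 2.
Handshaking lemma: 2 * 8 = 16.
A tree on 8 vertices has 7 edges. This graph has 8 edges (1 extra). Not a tree.
Diameter (longest shortest path) = 4.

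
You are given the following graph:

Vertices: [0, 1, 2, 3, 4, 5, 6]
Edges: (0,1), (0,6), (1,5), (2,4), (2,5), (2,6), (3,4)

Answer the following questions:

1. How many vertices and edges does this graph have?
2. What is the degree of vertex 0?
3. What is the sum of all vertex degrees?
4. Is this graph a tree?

Count: 7 vertices, 7 edges.
Vertex 0 has neighbors [1, 6], degree = 2.
Handshaking lemma: 2 * 7 = 14.
A tree on 7 vertices has 6 edges. This graph has 7 edges (1 extra). Not a tree.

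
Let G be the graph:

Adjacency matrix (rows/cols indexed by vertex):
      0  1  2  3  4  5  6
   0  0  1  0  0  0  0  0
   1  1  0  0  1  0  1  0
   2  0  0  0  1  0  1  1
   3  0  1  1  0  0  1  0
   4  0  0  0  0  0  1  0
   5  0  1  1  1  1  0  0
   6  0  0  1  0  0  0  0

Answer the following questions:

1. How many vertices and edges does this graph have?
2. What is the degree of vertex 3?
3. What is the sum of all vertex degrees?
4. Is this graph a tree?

Count: 7 vertices, 8 edges.
Vertex 3 has neighbors [1, 2, 5], degree = 3.
Handshaking lemma: 2 * 8 = 16.
A tree on 7 vertices has 6 edges. This graph has 8 edges (2 extra). Not a tree.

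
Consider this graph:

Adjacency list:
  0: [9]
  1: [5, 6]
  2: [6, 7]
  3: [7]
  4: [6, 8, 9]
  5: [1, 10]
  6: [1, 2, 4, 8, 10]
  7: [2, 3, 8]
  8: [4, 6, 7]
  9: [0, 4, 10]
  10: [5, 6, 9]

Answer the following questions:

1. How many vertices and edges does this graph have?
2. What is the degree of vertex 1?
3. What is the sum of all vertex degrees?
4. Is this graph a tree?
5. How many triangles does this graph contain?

Count: 11 vertices, 14 edges.
Vertex 1 has neighbors [5, 6], degree = 2.
Handshaking lemma: 2 * 14 = 28.
A tree on 11 vertices has 10 edges. This graph has 14 edges (4 extra). Not a tree.
Number of triangles = 1.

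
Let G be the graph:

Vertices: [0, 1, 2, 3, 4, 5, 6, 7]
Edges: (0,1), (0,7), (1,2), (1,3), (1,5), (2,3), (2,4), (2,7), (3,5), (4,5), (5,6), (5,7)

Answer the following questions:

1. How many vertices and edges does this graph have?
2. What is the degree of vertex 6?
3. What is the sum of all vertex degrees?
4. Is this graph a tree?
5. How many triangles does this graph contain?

Count: 8 vertices, 12 edges.
Vertex 6 has neighbors [5], degree = 1.
Handshaking lemma: 2 * 12 = 24.
A tree on 8 vertices has 7 edges. This graph has 12 edges (5 extra). Not a tree.
Number of triangles = 2.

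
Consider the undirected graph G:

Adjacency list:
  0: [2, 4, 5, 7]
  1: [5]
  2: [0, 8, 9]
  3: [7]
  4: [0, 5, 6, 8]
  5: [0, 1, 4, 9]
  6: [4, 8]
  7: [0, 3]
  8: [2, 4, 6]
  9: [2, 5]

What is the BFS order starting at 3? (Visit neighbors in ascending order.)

BFS from vertex 3 (neighbors processed in ascending order):
Visit order: 3, 7, 0, 2, 4, 5, 8, 9, 6, 1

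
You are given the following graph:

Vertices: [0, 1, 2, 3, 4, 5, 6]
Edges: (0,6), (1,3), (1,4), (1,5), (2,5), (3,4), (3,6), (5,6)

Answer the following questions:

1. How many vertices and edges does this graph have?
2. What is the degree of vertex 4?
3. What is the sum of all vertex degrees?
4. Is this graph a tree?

Count: 7 vertices, 8 edges.
Vertex 4 has neighbors [1, 3], degree = 2.
Handshaking lemma: 2 * 8 = 16.
A tree on 7 vertices has 6 edges. This graph has 8 edges (2 extra). Not a tree.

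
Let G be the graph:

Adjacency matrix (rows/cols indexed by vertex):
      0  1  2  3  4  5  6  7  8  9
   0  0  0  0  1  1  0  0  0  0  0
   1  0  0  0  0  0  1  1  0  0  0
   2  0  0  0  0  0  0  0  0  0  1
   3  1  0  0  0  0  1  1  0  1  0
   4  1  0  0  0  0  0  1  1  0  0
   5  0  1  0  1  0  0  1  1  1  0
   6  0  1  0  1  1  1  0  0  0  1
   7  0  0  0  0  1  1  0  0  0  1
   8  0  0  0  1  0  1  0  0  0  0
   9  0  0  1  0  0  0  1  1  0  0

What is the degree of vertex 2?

Vertex 2 has neighbors [9], so deg(2) = 1.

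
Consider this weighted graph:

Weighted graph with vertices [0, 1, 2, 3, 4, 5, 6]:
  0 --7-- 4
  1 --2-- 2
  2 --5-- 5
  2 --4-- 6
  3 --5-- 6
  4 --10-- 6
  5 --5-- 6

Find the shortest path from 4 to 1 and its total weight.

Using Dijkstra's algorithm from vertex 4:
Shortest path: 4 -> 6 -> 2 -> 1
Total weight: 10 + 4 + 2 = 16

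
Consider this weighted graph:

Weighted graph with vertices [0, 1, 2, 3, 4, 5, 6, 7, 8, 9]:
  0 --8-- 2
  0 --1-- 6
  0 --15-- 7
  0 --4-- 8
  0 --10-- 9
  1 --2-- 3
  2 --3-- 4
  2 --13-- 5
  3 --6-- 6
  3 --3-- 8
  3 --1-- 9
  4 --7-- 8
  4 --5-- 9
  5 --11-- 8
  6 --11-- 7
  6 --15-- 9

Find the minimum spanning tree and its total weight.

Applying Kruskal's algorithm (sort edges by weight, add if no cycle):
  Add (0,6) w=1
  Add (3,9) w=1
  Add (1,3) w=2
  Add (2,4) w=3
  Add (3,8) w=3
  Add (0,8) w=4
  Add (4,9) w=5
  Skip (3,6) w=6 (creates cycle)
  Skip (4,8) w=7 (creates cycle)
  Skip (0,2) w=8 (creates cycle)
  Skip (0,9) w=10 (creates cycle)
  Add (5,8) w=11
  Add (6,7) w=11
  Skip (2,5) w=13 (creates cycle)
  Skip (0,7) w=15 (creates cycle)
  Skip (6,9) w=15 (creates cycle)
MST weight = 41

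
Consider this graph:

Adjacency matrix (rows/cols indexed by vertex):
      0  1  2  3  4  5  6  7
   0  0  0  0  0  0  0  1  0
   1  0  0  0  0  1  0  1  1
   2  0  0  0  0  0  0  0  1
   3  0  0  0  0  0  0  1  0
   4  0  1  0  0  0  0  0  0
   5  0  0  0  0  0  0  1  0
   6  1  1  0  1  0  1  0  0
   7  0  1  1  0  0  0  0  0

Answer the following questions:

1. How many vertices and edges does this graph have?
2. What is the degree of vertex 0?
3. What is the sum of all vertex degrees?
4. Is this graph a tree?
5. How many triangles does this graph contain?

Count: 8 vertices, 7 edges.
Vertex 0 has neighbors [6], degree = 1.
Handshaking lemma: 2 * 7 = 14.
A graph is a tree iff it is connected and has exactly n-1 edges. This graph is connected (all 8 vertices in one component) and has 8-1 = 7 edges. It is a tree.
Number of triangles = 0.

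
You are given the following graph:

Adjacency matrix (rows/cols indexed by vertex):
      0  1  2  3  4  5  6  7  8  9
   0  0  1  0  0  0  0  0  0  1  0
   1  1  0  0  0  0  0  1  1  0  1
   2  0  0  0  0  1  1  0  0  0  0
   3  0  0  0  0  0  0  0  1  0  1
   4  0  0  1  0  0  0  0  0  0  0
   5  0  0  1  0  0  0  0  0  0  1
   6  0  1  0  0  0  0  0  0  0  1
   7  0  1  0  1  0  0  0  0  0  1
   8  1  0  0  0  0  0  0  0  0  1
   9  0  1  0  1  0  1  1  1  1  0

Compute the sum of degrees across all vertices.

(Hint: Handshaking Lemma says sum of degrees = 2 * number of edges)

Count edges: 13 edges.
By Handshaking Lemma: sum of degrees = 2 * 13 = 26.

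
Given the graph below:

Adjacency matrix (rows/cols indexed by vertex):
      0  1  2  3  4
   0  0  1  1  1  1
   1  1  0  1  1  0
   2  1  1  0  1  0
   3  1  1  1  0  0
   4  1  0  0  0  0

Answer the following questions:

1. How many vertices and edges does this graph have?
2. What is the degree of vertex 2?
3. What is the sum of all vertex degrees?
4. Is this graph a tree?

Count: 5 vertices, 7 edges.
Vertex 2 has neighbors [0, 1, 3], degree = 3.
Handshaking lemma: 2 * 7 = 14.
A tree on 5 vertices has 4 edges. This graph has 7 edges (3 extra). Not a tree.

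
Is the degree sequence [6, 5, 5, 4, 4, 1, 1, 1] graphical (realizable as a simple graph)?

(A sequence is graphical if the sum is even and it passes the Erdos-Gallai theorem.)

Sum of degrees = 27. Sum is odd, so the sequence is NOT graphical.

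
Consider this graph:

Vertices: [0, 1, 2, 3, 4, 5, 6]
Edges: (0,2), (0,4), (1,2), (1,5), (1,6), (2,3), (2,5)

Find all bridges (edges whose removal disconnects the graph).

A bridge is an edge whose removal increases the number of connected components.
Bridges found: (0,2), (0,4), (1,6), (2,3)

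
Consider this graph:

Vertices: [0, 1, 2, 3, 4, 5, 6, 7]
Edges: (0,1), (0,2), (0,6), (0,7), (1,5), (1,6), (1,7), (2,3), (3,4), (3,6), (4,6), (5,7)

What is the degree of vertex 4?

Vertex 4 has neighbors [3, 6], so deg(4) = 2.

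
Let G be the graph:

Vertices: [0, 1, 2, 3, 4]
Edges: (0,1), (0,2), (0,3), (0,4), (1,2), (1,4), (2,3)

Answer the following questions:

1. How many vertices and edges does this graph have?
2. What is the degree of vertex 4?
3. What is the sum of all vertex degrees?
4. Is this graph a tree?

Count: 5 vertices, 7 edges.
Vertex 4 has neighbors [0, 1], degree = 2.
Handshaking lemma: 2 * 7 = 14.
A tree on 5 vertices has 4 edges. This graph has 7 edges (3 extra). Not a tree.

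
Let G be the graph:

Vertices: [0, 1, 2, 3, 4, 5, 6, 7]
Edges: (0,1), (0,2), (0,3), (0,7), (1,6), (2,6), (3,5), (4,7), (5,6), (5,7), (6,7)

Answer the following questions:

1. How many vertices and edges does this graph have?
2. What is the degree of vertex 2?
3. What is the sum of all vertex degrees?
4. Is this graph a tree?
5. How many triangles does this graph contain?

Count: 8 vertices, 11 edges.
Vertex 2 has neighbors [0, 6], degree = 2.
Handshaking lemma: 2 * 11 = 22.
A tree on 8 vertices has 7 edges. This graph has 11 edges (4 extra). Not a tree.
Number of triangles = 1.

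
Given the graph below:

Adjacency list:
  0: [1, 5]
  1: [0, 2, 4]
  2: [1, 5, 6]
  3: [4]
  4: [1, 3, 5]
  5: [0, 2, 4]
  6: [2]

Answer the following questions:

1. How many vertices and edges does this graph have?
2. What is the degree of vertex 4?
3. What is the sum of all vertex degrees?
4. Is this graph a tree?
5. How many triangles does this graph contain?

Count: 7 vertices, 8 edges.
Vertex 4 has neighbors [1, 3, 5], degree = 3.
Handshaking lemma: 2 * 8 = 16.
A tree on 7 vertices has 6 edges. This graph has 8 edges (2 extra). Not a tree.
Number of triangles = 0.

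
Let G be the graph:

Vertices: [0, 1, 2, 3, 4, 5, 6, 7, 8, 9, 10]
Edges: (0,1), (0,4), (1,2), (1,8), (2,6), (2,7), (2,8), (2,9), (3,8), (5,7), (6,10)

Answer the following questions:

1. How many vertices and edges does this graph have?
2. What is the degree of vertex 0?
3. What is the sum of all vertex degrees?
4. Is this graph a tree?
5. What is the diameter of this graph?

Count: 11 vertices, 11 edges.
Vertex 0 has neighbors [1, 4], degree = 2.
Handshaking lemma: 2 * 11 = 22.
A tree on 11 vertices has 10 edges. This graph has 11 edges (1 extra). Not a tree.
Diameter (longest shortest path) = 5.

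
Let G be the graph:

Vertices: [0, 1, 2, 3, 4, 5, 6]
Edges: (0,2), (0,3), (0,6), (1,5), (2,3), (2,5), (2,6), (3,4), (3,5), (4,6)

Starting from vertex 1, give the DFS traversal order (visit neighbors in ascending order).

DFS from vertex 1 (neighbors processed in ascending order):
Visit order: 1, 5, 2, 0, 3, 4, 6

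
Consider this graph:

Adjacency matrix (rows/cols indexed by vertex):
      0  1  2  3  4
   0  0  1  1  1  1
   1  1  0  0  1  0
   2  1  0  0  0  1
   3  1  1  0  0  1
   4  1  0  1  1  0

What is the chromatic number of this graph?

The graph has a maximum clique of size 3 (lower bound on chromatic number).
A valid 3-coloring: {0: 0, 1: 2, 2: 1, 3: 1, 4: 2}.
Chromatic number = 3.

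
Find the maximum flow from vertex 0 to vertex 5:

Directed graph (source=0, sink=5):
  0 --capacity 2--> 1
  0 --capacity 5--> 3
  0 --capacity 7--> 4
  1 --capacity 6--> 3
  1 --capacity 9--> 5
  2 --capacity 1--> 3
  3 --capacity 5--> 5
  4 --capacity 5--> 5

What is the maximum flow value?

Computing max flow:
  Flow on (0->1): 2/2
  Flow on (0->3): 5/5
  Flow on (0->4): 5/7
  Flow on (1->5): 2/9
  Flow on (3->5): 5/5
  Flow on (4->5): 5/5
Maximum flow = 12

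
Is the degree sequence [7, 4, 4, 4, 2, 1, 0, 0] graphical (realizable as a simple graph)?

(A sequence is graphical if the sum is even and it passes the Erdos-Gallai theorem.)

Sum of degrees = 22. Sum is even but fails Erdos-Gallai. The sequence is NOT graphical.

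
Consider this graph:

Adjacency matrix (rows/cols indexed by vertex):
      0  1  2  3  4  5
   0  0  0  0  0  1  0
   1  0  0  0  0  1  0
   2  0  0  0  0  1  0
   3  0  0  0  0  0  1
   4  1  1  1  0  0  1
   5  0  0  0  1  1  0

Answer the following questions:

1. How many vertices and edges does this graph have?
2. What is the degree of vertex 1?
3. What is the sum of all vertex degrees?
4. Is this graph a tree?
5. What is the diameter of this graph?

Count: 6 vertices, 5 edges.
Vertex 1 has neighbors [4], degree = 1.
Handshaking lemma: 2 * 5 = 10.
A graph is a tree iff it is connected and has exactly n-1 edges. This graph is connected (all 6 vertices in one component) and has 6-1 = 5 edges. It is a tree.
Diameter (longest shortest path) = 3.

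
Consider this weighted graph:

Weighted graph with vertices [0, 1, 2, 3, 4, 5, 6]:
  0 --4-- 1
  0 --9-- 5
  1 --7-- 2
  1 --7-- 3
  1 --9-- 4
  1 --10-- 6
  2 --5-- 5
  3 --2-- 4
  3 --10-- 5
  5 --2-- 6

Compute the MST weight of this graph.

Applying Kruskal's algorithm (sort edges by weight, add if no cycle):
  Add (3,4) w=2
  Add (5,6) w=2
  Add (0,1) w=4
  Add (2,5) w=5
  Add (1,2) w=7
  Add (1,3) w=7
  Skip (0,5) w=9 (creates cycle)
  Skip (1,4) w=9 (creates cycle)
  Skip (1,6) w=10 (creates cycle)
  Skip (3,5) w=10 (creates cycle)
MST weight = 27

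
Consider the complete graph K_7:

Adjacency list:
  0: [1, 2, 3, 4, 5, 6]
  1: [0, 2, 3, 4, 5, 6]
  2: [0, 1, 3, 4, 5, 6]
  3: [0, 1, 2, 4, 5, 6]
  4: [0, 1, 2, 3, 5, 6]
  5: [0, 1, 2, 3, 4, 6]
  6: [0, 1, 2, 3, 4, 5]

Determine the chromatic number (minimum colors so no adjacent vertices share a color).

In K_7, every vertex is adjacent to every other vertex.
Each vertex needs a unique color.
Chromatic number = 7.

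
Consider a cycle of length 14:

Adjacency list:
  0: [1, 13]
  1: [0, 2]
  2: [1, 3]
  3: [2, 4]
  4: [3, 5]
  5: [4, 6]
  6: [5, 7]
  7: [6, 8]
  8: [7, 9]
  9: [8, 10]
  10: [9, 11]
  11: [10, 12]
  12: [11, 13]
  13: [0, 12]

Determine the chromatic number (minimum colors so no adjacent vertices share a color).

This is an even cycle (C_14). Even cycles are bipartite.
Chromatic number = 2.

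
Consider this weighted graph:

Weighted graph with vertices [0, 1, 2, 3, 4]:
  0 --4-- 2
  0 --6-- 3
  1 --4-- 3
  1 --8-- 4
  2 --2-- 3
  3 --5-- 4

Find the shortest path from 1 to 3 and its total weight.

Using Dijkstra's algorithm from vertex 1:
Shortest path: 1 -> 3
Total weight: 4 = 4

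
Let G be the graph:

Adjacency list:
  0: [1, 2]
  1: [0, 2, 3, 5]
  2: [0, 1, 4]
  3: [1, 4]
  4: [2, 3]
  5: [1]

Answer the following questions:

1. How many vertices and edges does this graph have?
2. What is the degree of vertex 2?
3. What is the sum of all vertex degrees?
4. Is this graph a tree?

Count: 6 vertices, 7 edges.
Vertex 2 has neighbors [0, 1, 4], degree = 3.
Handshaking lemma: 2 * 7 = 14.
A tree on 6 vertices has 5 edges. This graph has 7 edges (2 extra). Not a tree.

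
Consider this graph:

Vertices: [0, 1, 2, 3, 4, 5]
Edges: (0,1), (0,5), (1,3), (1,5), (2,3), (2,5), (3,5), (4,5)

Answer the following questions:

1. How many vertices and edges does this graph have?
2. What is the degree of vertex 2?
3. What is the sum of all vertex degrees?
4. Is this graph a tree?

Count: 6 vertices, 8 edges.
Vertex 2 has neighbors [3, 5], degree = 2.
Handshaking lemma: 2 * 8 = 16.
A tree on 6 vertices has 5 edges. This graph has 8 edges (3 extra). Not a tree.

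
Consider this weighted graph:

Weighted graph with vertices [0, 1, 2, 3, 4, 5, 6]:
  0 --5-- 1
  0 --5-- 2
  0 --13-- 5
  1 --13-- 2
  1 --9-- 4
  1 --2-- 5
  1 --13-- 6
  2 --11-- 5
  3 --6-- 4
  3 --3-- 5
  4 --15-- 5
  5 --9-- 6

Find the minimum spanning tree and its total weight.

Applying Kruskal's algorithm (sort edges by weight, add if no cycle):
  Add (1,5) w=2
  Add (3,5) w=3
  Add (0,1) w=5
  Add (0,2) w=5
  Add (3,4) w=6
  Skip (1,4) w=9 (creates cycle)
  Add (5,6) w=9
  Skip (2,5) w=11 (creates cycle)
  Skip (0,5) w=13 (creates cycle)
  Skip (1,6) w=13 (creates cycle)
  Skip (1,2) w=13 (creates cycle)
  Skip (4,5) w=15 (creates cycle)
MST weight = 30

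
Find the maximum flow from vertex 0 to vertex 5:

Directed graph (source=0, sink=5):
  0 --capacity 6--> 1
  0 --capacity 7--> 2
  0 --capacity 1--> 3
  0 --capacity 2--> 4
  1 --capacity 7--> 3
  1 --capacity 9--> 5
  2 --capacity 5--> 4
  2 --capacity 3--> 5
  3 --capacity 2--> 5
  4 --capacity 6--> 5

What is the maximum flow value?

Computing max flow:
  Flow on (0->1): 6/6
  Flow on (0->2): 7/7
  Flow on (0->3): 1/1
  Flow on (0->4): 2/2
  Flow on (1->5): 6/9
  Flow on (2->4): 4/5
  Flow on (2->5): 3/3
  Flow on (3->5): 1/2
  Flow on (4->5): 6/6
Maximum flow = 16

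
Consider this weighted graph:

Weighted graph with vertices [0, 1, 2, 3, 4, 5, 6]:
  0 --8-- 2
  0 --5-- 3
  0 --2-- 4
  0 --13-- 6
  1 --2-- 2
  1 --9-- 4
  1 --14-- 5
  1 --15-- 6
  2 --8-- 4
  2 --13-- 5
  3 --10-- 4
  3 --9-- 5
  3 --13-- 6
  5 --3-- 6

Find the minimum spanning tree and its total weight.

Applying Kruskal's algorithm (sort edges by weight, add if no cycle):
  Add (0,4) w=2
  Add (1,2) w=2
  Add (5,6) w=3
  Add (0,3) w=5
  Add (0,2) w=8
  Skip (2,4) w=8 (creates cycle)
  Skip (1,4) w=9 (creates cycle)
  Add (3,5) w=9
  Skip (3,4) w=10 (creates cycle)
  Skip (0,6) w=13 (creates cycle)
  Skip (2,5) w=13 (creates cycle)
  Skip (3,6) w=13 (creates cycle)
  Skip (1,5) w=14 (creates cycle)
  Skip (1,6) w=15 (creates cycle)
MST weight = 29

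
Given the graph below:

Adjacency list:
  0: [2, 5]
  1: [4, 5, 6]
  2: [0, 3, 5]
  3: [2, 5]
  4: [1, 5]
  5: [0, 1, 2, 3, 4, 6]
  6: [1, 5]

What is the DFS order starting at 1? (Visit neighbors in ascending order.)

DFS from vertex 1 (neighbors processed in ascending order):
Visit order: 1, 4, 5, 0, 2, 3, 6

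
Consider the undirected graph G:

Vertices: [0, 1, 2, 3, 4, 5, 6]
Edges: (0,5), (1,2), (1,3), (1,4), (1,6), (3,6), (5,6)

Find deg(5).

Vertex 5 has neighbors [0, 6], so deg(5) = 2.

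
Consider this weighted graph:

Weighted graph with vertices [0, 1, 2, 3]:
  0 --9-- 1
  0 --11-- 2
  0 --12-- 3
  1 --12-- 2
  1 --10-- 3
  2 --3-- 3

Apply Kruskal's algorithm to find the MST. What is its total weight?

Applying Kruskal's algorithm (sort edges by weight, add if no cycle):
  Add (2,3) w=3
  Add (0,1) w=9
  Add (1,3) w=10
  Skip (0,2) w=11 (creates cycle)
  Skip (0,3) w=12 (creates cycle)
  Skip (1,2) w=12 (creates cycle)
MST weight = 22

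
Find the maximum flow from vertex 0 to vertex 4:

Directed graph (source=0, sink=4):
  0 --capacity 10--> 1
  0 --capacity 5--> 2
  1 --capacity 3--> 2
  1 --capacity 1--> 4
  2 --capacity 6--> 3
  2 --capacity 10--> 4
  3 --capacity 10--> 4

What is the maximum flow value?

Computing max flow:
  Flow on (0->1): 4/10
  Flow on (0->2): 5/5
  Flow on (1->2): 3/3
  Flow on (1->4): 1/1
  Flow on (2->4): 8/10
Maximum flow = 9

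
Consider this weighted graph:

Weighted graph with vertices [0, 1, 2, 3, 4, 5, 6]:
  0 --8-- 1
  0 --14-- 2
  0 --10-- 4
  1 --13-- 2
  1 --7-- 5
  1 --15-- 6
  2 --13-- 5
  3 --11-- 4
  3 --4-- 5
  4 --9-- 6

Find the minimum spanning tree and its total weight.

Applying Kruskal's algorithm (sort edges by weight, add if no cycle):
  Add (3,5) w=4
  Add (1,5) w=7
  Add (0,1) w=8
  Add (4,6) w=9
  Add (0,4) w=10
  Skip (3,4) w=11 (creates cycle)
  Add (1,2) w=13
  Skip (2,5) w=13 (creates cycle)
  Skip (0,2) w=14 (creates cycle)
  Skip (1,6) w=15 (creates cycle)
MST weight = 51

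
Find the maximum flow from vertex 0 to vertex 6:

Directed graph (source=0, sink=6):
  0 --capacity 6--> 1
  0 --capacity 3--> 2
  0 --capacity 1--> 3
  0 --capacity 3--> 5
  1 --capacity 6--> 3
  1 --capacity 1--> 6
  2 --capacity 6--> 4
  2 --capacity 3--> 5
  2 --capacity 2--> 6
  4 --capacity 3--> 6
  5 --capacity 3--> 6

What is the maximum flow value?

Computing max flow:
  Flow on (0->1): 1/6
  Flow on (0->2): 3/3
  Flow on (0->5): 3/3
  Flow on (1->6): 1/1
  Flow on (2->4): 1/6
  Flow on (2->6): 2/2
  Flow on (4->6): 1/3
  Flow on (5->6): 3/3
Maximum flow = 7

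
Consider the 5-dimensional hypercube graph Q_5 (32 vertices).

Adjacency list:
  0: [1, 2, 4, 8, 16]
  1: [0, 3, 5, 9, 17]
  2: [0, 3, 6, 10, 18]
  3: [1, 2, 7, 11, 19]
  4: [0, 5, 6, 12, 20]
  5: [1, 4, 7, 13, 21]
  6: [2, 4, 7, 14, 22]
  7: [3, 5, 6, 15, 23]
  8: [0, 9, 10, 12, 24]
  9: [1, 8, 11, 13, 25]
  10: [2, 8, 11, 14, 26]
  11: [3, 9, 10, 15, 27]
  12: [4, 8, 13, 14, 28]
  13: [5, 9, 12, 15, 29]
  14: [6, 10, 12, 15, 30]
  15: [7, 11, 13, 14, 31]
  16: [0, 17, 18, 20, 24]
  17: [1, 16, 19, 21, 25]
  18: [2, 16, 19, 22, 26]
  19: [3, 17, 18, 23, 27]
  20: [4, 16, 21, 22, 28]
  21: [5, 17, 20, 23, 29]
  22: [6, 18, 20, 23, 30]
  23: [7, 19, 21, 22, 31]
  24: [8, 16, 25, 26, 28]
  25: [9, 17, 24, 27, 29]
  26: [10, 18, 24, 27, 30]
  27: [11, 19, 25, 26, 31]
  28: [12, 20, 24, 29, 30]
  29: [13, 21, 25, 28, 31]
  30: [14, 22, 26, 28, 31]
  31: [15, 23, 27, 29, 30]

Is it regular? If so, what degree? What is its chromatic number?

In Q_5, every vertex has exactly 5 neighbors (flip one of 5 bits), so it is 5-regular.
Q_5 is bipartite (partition by bit-parity), so chromatic number = 2.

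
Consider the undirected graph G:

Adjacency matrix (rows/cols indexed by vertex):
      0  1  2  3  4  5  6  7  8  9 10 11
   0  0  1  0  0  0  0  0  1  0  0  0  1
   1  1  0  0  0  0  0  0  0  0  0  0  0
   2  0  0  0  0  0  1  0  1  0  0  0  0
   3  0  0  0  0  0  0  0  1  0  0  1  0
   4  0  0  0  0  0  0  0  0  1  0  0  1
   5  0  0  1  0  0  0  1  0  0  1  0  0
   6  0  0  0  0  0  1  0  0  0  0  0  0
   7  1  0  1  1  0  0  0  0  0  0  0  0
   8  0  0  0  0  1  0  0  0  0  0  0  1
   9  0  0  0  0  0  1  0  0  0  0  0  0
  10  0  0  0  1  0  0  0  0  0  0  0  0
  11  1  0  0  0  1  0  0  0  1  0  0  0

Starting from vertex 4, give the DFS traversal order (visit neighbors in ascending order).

DFS from vertex 4 (neighbors processed in ascending order):
Visit order: 4, 8, 11, 0, 1, 7, 2, 5, 6, 9, 3, 10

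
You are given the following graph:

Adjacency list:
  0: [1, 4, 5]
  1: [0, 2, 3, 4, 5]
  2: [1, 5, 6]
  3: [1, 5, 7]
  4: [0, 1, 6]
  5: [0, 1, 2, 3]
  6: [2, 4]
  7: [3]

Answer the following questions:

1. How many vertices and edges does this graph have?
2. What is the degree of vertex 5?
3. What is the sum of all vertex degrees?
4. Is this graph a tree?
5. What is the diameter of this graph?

Count: 8 vertices, 12 edges.
Vertex 5 has neighbors [0, 1, 2, 3], degree = 4.
Handshaking lemma: 2 * 12 = 24.
A tree on 8 vertices has 7 edges. This graph has 12 edges (5 extra). Not a tree.
Diameter (longest shortest path) = 4.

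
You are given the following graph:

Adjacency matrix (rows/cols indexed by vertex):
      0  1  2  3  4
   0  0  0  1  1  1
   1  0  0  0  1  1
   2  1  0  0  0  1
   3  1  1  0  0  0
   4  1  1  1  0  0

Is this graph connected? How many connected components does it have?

Checking connectivity: the graph has 1 connected component(s).
All vertices are reachable from each other. The graph IS connected.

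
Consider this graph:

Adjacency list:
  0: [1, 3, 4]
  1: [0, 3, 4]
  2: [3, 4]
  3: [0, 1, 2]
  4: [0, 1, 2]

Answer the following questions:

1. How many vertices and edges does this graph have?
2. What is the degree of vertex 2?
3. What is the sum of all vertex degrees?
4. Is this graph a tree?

Count: 5 vertices, 7 edges.
Vertex 2 has neighbors [3, 4], degree = 2.
Handshaking lemma: 2 * 7 = 14.
A tree on 5 vertices has 4 edges. This graph has 7 edges (3 extra). Not a tree.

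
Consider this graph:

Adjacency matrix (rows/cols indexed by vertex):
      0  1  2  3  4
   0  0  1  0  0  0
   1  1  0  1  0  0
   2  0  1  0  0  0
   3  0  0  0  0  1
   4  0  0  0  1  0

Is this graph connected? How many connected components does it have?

Checking connectivity: the graph has 2 connected component(s).
Components: [[0, 1, 2], [3, 4]]. The graph is NOT connected.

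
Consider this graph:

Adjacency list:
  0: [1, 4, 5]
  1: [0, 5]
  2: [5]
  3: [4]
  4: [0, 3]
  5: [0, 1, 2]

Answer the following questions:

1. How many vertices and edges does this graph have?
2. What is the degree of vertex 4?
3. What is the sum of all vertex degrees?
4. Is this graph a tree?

Count: 6 vertices, 6 edges.
Vertex 4 has neighbors [0, 3], degree = 2.
Handshaking lemma: 2 * 6 = 12.
A tree on 6 vertices has 5 edges. This graph has 6 edges (1 extra). Not a tree.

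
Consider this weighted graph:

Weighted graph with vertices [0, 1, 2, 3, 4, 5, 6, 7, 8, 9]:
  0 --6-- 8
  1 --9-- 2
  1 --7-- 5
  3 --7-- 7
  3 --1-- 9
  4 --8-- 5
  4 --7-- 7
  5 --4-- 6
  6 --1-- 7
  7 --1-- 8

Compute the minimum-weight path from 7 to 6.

Using Dijkstra's algorithm from vertex 7:
Shortest path: 7 -> 6
Total weight: 1 = 1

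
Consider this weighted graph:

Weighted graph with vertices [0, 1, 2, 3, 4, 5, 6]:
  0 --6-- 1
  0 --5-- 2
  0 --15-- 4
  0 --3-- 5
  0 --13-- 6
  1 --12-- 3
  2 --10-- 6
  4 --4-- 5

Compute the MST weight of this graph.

Applying Kruskal's algorithm (sort edges by weight, add if no cycle):
  Add (0,5) w=3
  Add (4,5) w=4
  Add (0,2) w=5
  Add (0,1) w=6
  Add (2,6) w=10
  Add (1,3) w=12
  Skip (0,6) w=13 (creates cycle)
  Skip (0,4) w=15 (creates cycle)
MST weight = 40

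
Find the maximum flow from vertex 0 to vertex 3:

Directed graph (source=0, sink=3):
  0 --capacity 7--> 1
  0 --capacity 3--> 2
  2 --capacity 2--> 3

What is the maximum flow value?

Computing max flow:
  Flow on (0->2): 2/3
  Flow on (2->3): 2/2
Maximum flow = 2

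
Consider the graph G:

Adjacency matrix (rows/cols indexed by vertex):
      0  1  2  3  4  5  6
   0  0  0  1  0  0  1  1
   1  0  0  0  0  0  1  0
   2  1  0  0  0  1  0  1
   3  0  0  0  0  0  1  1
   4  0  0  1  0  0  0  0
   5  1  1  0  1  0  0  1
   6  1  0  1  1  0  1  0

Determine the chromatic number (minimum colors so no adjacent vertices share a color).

The graph has a maximum clique of size 3 (lower bound on chromatic number).
A valid 3-coloring: {0: 2, 1: 1, 2: 0, 3: 2, 4: 1, 5: 0, 6: 1}.
Chromatic number = 3.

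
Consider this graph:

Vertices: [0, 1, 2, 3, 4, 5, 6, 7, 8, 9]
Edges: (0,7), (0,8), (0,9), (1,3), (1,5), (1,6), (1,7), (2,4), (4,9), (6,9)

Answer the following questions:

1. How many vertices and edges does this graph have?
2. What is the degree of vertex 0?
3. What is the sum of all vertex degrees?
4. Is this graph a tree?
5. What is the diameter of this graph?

Count: 10 vertices, 10 edges.
Vertex 0 has neighbors [7, 8, 9], degree = 3.
Handshaking lemma: 2 * 10 = 20.
A tree on 10 vertices has 9 edges. This graph has 10 edges (1 extra). Not a tree.
Diameter (longest shortest path) = 5.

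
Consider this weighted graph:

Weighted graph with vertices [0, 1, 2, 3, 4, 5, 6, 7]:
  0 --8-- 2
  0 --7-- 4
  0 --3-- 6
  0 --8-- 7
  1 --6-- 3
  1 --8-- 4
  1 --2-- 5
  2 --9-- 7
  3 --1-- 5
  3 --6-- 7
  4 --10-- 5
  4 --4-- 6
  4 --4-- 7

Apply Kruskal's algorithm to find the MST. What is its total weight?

Applying Kruskal's algorithm (sort edges by weight, add if no cycle):
  Add (3,5) w=1
  Add (1,5) w=2
  Add (0,6) w=3
  Add (4,7) w=4
  Add (4,6) w=4
  Skip (1,3) w=6 (creates cycle)
  Add (3,7) w=6
  Skip (0,4) w=7 (creates cycle)
  Skip (0,7) w=8 (creates cycle)
  Add (0,2) w=8
  Skip (1,4) w=8 (creates cycle)
  Skip (2,7) w=9 (creates cycle)
  Skip (4,5) w=10 (creates cycle)
MST weight = 28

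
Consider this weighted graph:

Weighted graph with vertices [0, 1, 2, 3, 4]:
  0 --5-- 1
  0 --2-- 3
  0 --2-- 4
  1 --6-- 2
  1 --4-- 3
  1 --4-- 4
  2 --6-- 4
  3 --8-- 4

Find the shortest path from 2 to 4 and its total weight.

Using Dijkstra's algorithm from vertex 2:
Shortest path: 2 -> 4
Total weight: 6 = 6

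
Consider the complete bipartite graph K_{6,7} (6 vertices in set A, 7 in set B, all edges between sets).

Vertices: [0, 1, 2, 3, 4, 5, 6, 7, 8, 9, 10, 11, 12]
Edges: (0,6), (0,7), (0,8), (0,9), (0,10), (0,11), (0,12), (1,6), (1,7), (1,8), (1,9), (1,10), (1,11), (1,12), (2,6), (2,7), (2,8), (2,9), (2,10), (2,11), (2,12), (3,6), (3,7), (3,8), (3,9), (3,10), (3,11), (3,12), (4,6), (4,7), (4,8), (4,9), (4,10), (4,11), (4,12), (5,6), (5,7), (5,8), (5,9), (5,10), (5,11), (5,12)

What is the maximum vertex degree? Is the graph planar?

Set-A vertices have degree 7; set-B vertices have degree 6. Maximum degree = max(6,7) = 7.
K_{6,7} contains K_{3,3} as a subgraph (since both sides have >= 3 vertices); by Kuratowski's theorem it is not planar.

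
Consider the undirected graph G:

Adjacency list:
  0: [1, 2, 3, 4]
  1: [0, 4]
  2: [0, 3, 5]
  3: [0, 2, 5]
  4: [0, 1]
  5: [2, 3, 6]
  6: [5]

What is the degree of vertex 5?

Vertex 5 has neighbors [2, 3, 6], so deg(5) = 3.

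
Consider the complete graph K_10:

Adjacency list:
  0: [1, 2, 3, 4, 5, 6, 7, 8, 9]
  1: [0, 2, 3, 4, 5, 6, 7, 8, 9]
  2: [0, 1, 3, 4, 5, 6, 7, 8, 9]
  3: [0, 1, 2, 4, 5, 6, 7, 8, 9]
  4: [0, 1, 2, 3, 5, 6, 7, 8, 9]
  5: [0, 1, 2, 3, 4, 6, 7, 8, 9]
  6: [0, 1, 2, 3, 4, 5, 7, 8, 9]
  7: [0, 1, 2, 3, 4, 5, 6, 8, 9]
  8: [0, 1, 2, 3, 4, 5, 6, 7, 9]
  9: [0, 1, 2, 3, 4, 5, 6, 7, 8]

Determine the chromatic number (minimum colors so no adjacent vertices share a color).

In K_10, every vertex is adjacent to every other vertex.
Each vertex needs a unique color.
Chromatic number = 10.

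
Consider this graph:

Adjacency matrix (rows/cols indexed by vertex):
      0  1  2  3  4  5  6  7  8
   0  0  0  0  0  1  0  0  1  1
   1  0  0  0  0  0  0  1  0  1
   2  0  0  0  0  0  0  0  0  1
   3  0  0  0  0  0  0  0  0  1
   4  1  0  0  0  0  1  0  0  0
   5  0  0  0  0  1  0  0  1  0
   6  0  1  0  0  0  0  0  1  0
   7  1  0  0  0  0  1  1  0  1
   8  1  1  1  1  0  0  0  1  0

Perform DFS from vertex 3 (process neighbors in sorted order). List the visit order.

DFS from vertex 3 (neighbors processed in ascending order):
Visit order: 3, 8, 0, 4, 5, 7, 6, 1, 2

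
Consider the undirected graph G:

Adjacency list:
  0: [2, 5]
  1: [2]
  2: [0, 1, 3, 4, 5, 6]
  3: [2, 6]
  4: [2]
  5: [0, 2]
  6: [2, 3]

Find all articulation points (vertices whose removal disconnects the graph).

An articulation point is a vertex whose removal disconnects the graph.
Articulation points: [2]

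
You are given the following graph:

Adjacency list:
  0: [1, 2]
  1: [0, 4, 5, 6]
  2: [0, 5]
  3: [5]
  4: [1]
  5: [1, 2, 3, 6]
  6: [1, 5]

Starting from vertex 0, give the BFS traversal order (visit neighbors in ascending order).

BFS from vertex 0 (neighbors processed in ascending order):
Visit order: 0, 1, 2, 4, 5, 6, 3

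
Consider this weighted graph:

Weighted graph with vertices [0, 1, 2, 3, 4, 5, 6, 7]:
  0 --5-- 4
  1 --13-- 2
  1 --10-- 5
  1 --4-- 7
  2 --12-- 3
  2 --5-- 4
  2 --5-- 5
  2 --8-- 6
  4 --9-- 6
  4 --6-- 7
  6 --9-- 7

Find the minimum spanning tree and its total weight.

Applying Kruskal's algorithm (sort edges by weight, add if no cycle):
  Add (1,7) w=4
  Add (0,4) w=5
  Add (2,5) w=5
  Add (2,4) w=5
  Add (4,7) w=6
  Add (2,6) w=8
  Skip (4,6) w=9 (creates cycle)
  Skip (6,7) w=9 (creates cycle)
  Skip (1,5) w=10 (creates cycle)
  Add (2,3) w=12
  Skip (1,2) w=13 (creates cycle)
MST weight = 45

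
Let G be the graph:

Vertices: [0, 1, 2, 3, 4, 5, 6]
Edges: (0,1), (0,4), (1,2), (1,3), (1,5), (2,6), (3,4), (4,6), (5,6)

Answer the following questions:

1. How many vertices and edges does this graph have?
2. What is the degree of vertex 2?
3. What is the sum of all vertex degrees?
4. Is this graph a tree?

Count: 7 vertices, 9 edges.
Vertex 2 has neighbors [1, 6], degree = 2.
Handshaking lemma: 2 * 9 = 18.
A tree on 7 vertices has 6 edges. This graph has 9 edges (3 extra). Not a tree.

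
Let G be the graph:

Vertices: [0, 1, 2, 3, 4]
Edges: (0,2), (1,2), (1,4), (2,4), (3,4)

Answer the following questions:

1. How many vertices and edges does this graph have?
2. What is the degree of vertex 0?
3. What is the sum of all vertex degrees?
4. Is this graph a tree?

Count: 5 vertices, 5 edges.
Vertex 0 has neighbors [2], degree = 1.
Handshaking lemma: 2 * 5 = 10.
A tree on 5 vertices has 4 edges. This graph has 5 edges (1 extra). Not a tree.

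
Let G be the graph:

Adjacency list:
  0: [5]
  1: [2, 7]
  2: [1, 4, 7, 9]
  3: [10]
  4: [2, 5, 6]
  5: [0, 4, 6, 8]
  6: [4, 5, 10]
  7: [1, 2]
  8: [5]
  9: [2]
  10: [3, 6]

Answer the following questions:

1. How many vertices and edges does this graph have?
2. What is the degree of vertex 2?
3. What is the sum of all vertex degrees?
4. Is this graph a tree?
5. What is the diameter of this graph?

Count: 11 vertices, 12 edges.
Vertex 2 has neighbors [1, 4, 7, 9], degree = 4.
Handshaking lemma: 2 * 12 = 24.
A tree on 11 vertices has 10 edges. This graph has 12 edges (2 extra). Not a tree.
Diameter (longest shortest path) = 5.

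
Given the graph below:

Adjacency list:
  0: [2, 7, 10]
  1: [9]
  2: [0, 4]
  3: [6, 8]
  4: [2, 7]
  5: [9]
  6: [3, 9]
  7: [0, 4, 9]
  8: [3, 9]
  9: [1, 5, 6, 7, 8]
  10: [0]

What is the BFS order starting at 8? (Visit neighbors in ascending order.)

BFS from vertex 8 (neighbors processed in ascending order):
Visit order: 8, 3, 9, 6, 1, 5, 7, 0, 4, 2, 10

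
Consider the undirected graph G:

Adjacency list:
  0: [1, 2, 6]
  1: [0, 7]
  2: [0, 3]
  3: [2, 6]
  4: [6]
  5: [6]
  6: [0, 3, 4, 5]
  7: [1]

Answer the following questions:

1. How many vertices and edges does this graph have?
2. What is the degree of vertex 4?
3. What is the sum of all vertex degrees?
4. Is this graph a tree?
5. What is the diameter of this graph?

Count: 8 vertices, 8 edges.
Vertex 4 has neighbors [6], degree = 1.
Handshaking lemma: 2 * 8 = 16.
A tree on 8 vertices has 7 edges. This graph has 8 edges (1 extra). Not a tree.
Diameter (longest shortest path) = 4.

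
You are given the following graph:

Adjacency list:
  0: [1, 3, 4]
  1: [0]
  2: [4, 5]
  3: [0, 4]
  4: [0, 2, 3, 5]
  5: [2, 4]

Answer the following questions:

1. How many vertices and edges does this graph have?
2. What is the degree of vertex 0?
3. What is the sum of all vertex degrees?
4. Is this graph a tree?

Count: 6 vertices, 7 edges.
Vertex 0 has neighbors [1, 3, 4], degree = 3.
Handshaking lemma: 2 * 7 = 14.
A tree on 6 vertices has 5 edges. This graph has 7 edges (2 extra). Not a tree.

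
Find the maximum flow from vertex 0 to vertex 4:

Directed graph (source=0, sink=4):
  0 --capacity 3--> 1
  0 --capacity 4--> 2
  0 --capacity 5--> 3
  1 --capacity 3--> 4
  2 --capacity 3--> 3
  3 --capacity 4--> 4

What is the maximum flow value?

Computing max flow:
  Flow on (0->1): 3/3
  Flow on (0->2): 3/4
  Flow on (0->3): 1/5
  Flow on (1->4): 3/3
  Flow on (2->3): 3/3
  Flow on (3->4): 4/4
Maximum flow = 7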